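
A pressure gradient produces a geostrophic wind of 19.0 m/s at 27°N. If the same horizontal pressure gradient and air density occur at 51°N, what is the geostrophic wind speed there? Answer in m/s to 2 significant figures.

With the same pressure gradient and density, V_g ∝ 1/f ∝ 1/sin φ.
V₂ = V₁ · sin φ₁ / sin φ₂ = 19.0 × sin 27° / sin 51°
V₂ = 19.0 × 0.4540/0.7771 = 11 m/s

11 m/s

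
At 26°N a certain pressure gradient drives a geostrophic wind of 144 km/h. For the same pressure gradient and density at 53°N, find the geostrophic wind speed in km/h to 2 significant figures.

With the same pressure gradient and density, V_g ∝ 1/f ∝ 1/sin φ.
V₂ = V₁ · sin φ₁ / sin φ₂ = 144 × sin 26° / sin 53°
V₂ = 144 × 0.4384/0.7986 = 79 km/h

79 km/h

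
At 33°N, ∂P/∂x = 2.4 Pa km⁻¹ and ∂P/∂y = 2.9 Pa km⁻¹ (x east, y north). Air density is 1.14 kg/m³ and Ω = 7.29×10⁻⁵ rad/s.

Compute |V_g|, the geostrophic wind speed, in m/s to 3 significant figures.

41.6 m/s

Coriolis parameter at 33°N:
f = 2Ω sin φ = 2 × 7.29×10⁻⁵ × sin 33° = 7.94×10⁻⁵ s⁻¹
Component geostrophic relations (x east, y north):
u_g = −(1/(fρ)) ∂P/∂y,  v_g = (1/(fρ)) ∂P/∂x
u_g = −(2.9×10⁻³)/(7.94×10⁻⁵ × 1.14) = −32.0 m/s;  v_g = (2.4×10⁻³)/(7.94×10⁻⁵ × 1.14) = 26.5 m/s
|V_g| = √(u_g² + v_g²) = 41.6 m/s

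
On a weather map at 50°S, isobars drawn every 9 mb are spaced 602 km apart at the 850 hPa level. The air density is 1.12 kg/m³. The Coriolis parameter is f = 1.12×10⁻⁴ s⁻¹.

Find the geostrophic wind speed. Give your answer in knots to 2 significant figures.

Pressure gradient: |∂P/∂n| = 900 Pa / 602000 m = 1.50×10⁻³ Pa/m
Geostrophic balance (pressure-gradient force = Coriolis force):
V_g = (1/(fρ)) |∂P/∂n| = 1.50×10⁻³ / (1.12×10⁻⁴ × 1.12) = 11.9 m/s
Converting: 11.9 m/s × 1.944 = 23 knots

23 knots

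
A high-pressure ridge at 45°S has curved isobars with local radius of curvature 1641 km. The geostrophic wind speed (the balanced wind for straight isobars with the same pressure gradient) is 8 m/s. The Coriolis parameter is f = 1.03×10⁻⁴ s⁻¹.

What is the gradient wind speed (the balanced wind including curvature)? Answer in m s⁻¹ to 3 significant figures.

8.42 m s⁻¹

Around a high, pressure-gradient force acts outward with centrifugal, so Coriolis balances both:
fV = (1/ρ)|∂P/∂n| + V²/R  →  V² − fR·V + fR·V_g = 0
With fR = 1.03×10⁻⁴ × 1641×10³ m = 169 m/s:
V = [fR − √((fR)² − 4 fR V_g)]/2 = [169 − √(169² − 4×169×8)]/2 = 8.42 m/s
Supergeostrophic (V > V_g = 8 m/s), as expected around a high.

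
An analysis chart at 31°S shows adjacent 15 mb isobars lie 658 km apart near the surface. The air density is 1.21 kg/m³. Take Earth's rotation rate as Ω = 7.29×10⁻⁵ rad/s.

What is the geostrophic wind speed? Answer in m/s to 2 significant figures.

25 m/s

Coriolis parameter at 31°S:
f = 2Ω sin φ = 2 × 7.29×10⁻⁵ × sin 31° = 7.51×10⁻⁵ s⁻¹
Pressure gradient: |∂P/∂n| = 1500 Pa / 658000 m = 2.28×10⁻³ Pa/m
Geostrophic balance (pressure-gradient force = Coriolis force):
V_g = (1/(fρ)) |∂P/∂n| = 2.28×10⁻³ / (7.51×10⁻⁵ × 1.21) = 25.1 m/s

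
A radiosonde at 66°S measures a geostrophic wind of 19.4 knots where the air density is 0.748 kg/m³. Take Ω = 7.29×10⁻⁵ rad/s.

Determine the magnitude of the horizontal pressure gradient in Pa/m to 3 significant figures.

Coriolis parameter at 66°S:
f = 2Ω sin φ = 2 × 7.29×10⁻⁵ × sin 66° = 1.33×10⁻⁴ s⁻¹
Wind speed in SI: 19.4 knots = 9.98 m/s
Geostrophic balance rearranged: |∂P/∂n| = f ρ V_g
|∂P/∂n| = 1.33×10⁻⁴ × 0.748 × 9.98 = 9.94×10⁻⁴ Pa/m

9.94×10⁻⁴ Pa/m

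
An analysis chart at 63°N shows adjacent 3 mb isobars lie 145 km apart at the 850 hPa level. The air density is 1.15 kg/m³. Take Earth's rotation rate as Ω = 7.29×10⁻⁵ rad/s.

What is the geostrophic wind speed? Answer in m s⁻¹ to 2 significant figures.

Coriolis parameter at 63°N:
f = 2Ω sin φ = 2 × 7.29×10⁻⁵ × sin 63° = 1.30×10⁻⁴ s⁻¹
Pressure gradient: |∂P/∂n| = 300 Pa / 145000 m = 2.07×10⁻³ Pa/m
Geostrophic balance (pressure-gradient force = Coriolis force):
V_g = (1/(fρ)) |∂P/∂n| = 2.07×10⁻³ / (1.30×10⁻⁴ × 1.15) = 13.8 m/s

14 m s⁻¹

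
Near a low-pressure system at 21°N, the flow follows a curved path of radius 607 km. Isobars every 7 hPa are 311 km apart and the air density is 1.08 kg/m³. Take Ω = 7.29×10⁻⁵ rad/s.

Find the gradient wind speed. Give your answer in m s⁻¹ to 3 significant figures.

Coriolis parameter at 21°N:
f = 2Ω sin φ = 2 × 7.29×10⁻⁵ × sin 21° = 5.23×10⁻⁵ s⁻¹
Pressure gradient: |∂P/∂n| = 700 Pa / 311000 m = 2.25×10⁻³ Pa/m
Geostrophic speed: V_g = |∂P/∂n|/(fρ) = 2.25×10⁻³/(5.23×10⁻⁵ × 1.08) = 39.9 m/s
Around a low, centrifugal force acts outward with Coriolis, so pressure-gradient force balances both:
(1/ρ)|∂P/∂n| = fV + V²/R  →  V² + fR·V − fR·V_g = 0
With fR = 5.23×10⁻⁵ × 607×10³ m = 31.7 m/s:
V = [−fR + √((fR)² + 4 fR V_g)]/2 = [−31.7 + √(31.7² + 4×31.7×39.9)]/2 = 23.1 m/s
Subgeostrophic (V < V_g = 39.9 m/s), as expected around a low.

23.1 m s⁻¹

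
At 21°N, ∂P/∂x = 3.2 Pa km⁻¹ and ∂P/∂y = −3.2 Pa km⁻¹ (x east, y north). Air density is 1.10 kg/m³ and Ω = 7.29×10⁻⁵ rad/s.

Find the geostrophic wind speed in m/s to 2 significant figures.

Coriolis parameter at 21°N:
f = 2Ω sin φ = 2 × 7.29×10⁻⁵ × sin 21° = 5.23×10⁻⁵ s⁻¹
Component geostrophic relations (x east, y north):
u_g = −(1/(fρ)) ∂P/∂y,  v_g = (1/(fρ)) ∂P/∂x
u_g = −(−3.2×10⁻³)/(5.23×10⁻⁵ × 1.10) = 55.7 m/s;  v_g = (3.2×10⁻³)/(5.23×10⁻⁵ × 1.10) = 55.7 m/s
|V_g| = √(u_g² + v_g²) = 78.7 m/s

79 m/s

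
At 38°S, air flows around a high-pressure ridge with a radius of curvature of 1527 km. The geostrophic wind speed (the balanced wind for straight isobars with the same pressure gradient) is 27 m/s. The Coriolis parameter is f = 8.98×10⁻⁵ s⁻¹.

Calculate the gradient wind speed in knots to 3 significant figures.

71.9 knots

Around a high, pressure-gradient force acts outward with centrifugal, so Coriolis balances both:
fV = (1/ρ)|∂P/∂n| + V²/R  →  V² − fR·V + fR·V_g = 0
With fR = 8.98×10⁻⁵ × 1527×10³ m = 137 m/s:
V = [fR − √((fR)² − 4 fR V_g)]/2 = [137 − √(137² − 4×137×27)]/2 = 37 m/s
Supergeostrophic (V > V_g = 27 m/s), as expected around a high.
Converting: 37 m/s × 1.944 = 71.9 knots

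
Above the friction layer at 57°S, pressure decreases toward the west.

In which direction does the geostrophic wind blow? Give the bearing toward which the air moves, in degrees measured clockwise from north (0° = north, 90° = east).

180°

The pressure-gradient force points toward the west (bearing 270°).
Geostrophic balance: in the Southern Hemisphere the Coriolis force deflects motion to the left, so the geostrophic wind blows 90° to the left of the pressure-gradient force (low pressure on the right).
Rotating 270° by 90° counterclockwise gives 180° — the wind blows toward the south.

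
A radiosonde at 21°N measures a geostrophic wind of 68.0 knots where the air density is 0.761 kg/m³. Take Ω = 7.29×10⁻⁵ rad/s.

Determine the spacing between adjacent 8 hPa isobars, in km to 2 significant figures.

Coriolis parameter at 21°N:
f = 2Ω sin φ = 2 × 7.29×10⁻⁵ × sin 21° = 5.23×10⁻⁵ s⁻¹
Wind speed in SI: 68.0 knots = 35.0 m/s
Geostrophic balance rearranged: |∂P/∂n| = f ρ V_g
|∂P/∂n| = 5.23×10⁻⁵ × 0.761 × 35.0 = 1.39×10⁻³ Pa/m
Isobar spacing: Δn = ΔP/|∂P/∂n| = 800 Pa / 1.39×10⁻³ Pa/m = 575137 m ≈ 580 km

580 km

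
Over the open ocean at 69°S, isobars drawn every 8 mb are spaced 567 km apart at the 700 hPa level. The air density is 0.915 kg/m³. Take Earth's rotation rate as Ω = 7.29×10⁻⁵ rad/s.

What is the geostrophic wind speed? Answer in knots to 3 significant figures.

22.0 knots

Coriolis parameter at 69°S:
f = 2Ω sin φ = 2 × 7.29×10⁻⁵ × sin 69° = 1.36×10⁻⁴ s⁻¹
Pressure gradient: |∂P/∂n| = 800 Pa / 567000 m = 1.41×10⁻³ Pa/m
Geostrophic balance (pressure-gradient force = Coriolis force):
V_g = (1/(fρ)) |∂P/∂n| = 1.41×10⁻³ / (1.36×10⁻⁴ × 0.915) = 11.3 m/s
Converting: 11.3 m/s × 1.944 = 22.0 knots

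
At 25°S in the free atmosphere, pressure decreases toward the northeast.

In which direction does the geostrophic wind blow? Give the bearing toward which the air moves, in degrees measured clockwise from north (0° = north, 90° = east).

The pressure-gradient force points toward the northeast (bearing 045°).
Geostrophic balance: in the Southern Hemisphere the Coriolis force deflects motion to the left, so the geostrophic wind blows 90° to the left of the pressure-gradient force (low pressure on the right).
Rotating 045° by 90° counterclockwise gives 315° — the wind blows toward the northwest.

315°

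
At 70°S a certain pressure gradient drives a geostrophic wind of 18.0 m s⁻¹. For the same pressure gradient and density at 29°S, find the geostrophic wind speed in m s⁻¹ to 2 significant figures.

35 m s⁻¹

With the same pressure gradient and density, V_g ∝ 1/f ∝ 1/sin φ.
V₂ = V₁ · sin φ₁ / sin φ₂ = 18.0 × sin 70° / sin 29°
V₂ = 18.0 × 0.9397/0.4848 = 35 m s⁻¹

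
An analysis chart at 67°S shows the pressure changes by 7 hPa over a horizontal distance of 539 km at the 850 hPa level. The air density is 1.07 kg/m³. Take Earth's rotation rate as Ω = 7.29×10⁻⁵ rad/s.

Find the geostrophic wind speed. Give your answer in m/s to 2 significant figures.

9.0 m/s

Coriolis parameter at 67°S:
f = 2Ω sin φ = 2 × 7.29×10⁻⁵ × sin 67° = 1.34×10⁻⁴ s⁻¹
Pressure gradient: |∂P/∂n| = 700 Pa / 539000 m = 1.30×10⁻³ Pa/m
Geostrophic balance (pressure-gradient force = Coriolis force):
V_g = (1/(fρ)) |∂P/∂n| = 1.30×10⁻³ / (1.34×10⁻⁴ × 1.07) = 9.04 m/s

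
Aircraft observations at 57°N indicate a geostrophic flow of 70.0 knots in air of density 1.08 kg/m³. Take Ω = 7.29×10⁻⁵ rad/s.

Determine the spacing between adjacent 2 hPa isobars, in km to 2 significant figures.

42 km

Coriolis parameter at 57°N:
f = 2Ω sin φ = 2 × 7.29×10⁻⁵ × sin 57° = 1.22×10⁻⁴ s⁻¹
Wind speed in SI: 70.0 knots = 36.0 m/s
Geostrophic balance rearranged: |∂P/∂n| = f ρ V_g
|∂P/∂n| = 1.22×10⁻⁴ × 1.08 × 36.0 = 4.76×10⁻³ Pa/m
Isobar spacing: Δn = ΔP/|∂P/∂n| = 200 Pa / 4.76×10⁻³ Pa/m = 42055 m ≈ 42 km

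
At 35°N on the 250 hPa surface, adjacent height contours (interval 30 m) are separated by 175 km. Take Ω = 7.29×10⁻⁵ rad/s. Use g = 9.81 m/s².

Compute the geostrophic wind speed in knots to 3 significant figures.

Coriolis parameter at 35°N:
f = 2Ω sin φ = 2 × 7.29×10⁻⁵ × sin 35° = 8.36×10⁻⁵ s⁻¹
Height gradient: |∂Z/∂n| = 30 m / 175000 m = 1.71×10⁻⁴
On a pressure surface, geostrophic balance gives V_g = (g/f)|∂Z/∂n|:
V_g = 9.81 × 1.71×10⁻⁴ / 8.36×10⁻⁵ = 20.1 m/s
Converting: 20.1 m/s × 1.944 = 39.1 knots

39.1 knots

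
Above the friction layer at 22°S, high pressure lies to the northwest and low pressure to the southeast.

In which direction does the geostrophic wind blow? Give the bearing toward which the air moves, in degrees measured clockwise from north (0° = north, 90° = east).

045°

The pressure-gradient force points toward the southeast (bearing 135°).
Geostrophic balance: in the Southern Hemisphere the Coriolis force deflects motion to the left, so the geostrophic wind blows 90° to the left of the pressure-gradient force (low pressure on the right).
Rotating 135° by 90° counterclockwise gives 045° — the wind blows toward the northeast.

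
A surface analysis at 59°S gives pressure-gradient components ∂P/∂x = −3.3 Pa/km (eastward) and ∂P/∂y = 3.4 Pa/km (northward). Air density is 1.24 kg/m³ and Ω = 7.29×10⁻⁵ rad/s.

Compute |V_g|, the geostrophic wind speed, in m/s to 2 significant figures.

Coriolis parameter at 59°S:
f = 2Ω sin φ = 2 × 7.29×10⁻⁵ × sin 59° = 1.25×10⁻⁴ s⁻¹
In the Southern Hemisphere f is negative: f = −1.25×10⁻⁴ s⁻¹.
Component geostrophic relations (x east, y north):
u_g = −(1/(fρ)) ∂P/∂y,  v_g = (1/(fρ)) ∂P/∂x
u_g = −(3.4×10⁻³)/(−1.25×10⁻⁴ × 1.24) = 21.9 m/s;  v_g = (−3.3×10⁻³)/(−1.25×10⁻⁴ × 1.24) = 21.3 m/s
|V_g| = √(u_g² + v_g²) = 30.6 m/s

31 m/s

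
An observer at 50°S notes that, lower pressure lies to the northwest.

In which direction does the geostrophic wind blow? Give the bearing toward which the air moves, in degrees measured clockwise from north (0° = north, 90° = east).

The pressure-gradient force points toward the northwest (bearing 315°).
Geostrophic balance: in the Southern Hemisphere the Coriolis force deflects motion to the left, so the geostrophic wind blows 90° to the left of the pressure-gradient force (low pressure on the right).
Rotating 315° by 90° counterclockwise gives 225° — the wind blows toward the southwest.

225°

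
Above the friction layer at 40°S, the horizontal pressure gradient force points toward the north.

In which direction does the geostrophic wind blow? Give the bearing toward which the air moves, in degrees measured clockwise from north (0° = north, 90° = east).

The pressure-gradient force points toward the north (bearing 000°).
Geostrophic balance: in the Southern Hemisphere the Coriolis force deflects motion to the left, so the geostrophic wind blows 90° to the left of the pressure-gradient force (low pressure on the right).
Rotating 000° by 90° counterclockwise gives 270° — the wind blows toward the west.

270°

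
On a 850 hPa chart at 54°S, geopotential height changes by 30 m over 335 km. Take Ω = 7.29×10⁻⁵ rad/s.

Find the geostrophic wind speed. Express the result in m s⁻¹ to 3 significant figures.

7.45 m s⁻¹

Coriolis parameter at 54°S:
f = 2Ω sin φ = 2 × 7.29×10⁻⁵ × sin 54° = 1.18×10⁻⁴ s⁻¹
Height gradient: |∂Z/∂n| = 30 m / 335000 m = 8.96×10⁻⁵
On a pressure surface, geostrophic balance gives V_g = (g/f)|∂Z/∂n|:
V_g = 9.81 × 8.96×10⁻⁵ / 1.18×10⁻⁴ = 7.45 m/s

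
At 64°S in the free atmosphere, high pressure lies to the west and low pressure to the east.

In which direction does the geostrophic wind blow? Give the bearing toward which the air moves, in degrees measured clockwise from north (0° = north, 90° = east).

The pressure-gradient force points toward the east (bearing 090°).
Geostrophic balance: in the Southern Hemisphere the Coriolis force deflects motion to the left, so the geostrophic wind blows 90° to the left of the pressure-gradient force (low pressure on the right).
Rotating 090° by 90° counterclockwise gives 000° — the wind blows toward the north.

000°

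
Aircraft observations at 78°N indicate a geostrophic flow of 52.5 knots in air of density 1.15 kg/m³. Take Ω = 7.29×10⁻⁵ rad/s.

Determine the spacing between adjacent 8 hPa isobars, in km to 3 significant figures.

181 km

Coriolis parameter at 78°N:
f = 2Ω sin φ = 2 × 7.29×10⁻⁵ × sin 78° = 1.43×10⁻⁴ s⁻¹
Wind speed in SI: 52.5 knots = 27.0 m/s
Geostrophic balance rearranged: |∂P/∂n| = f ρ V_g
|∂P/∂n| = 1.43×10⁻⁴ × 1.15 × 27.0 = 4.43×10⁻³ Pa/m
Isobar spacing: Δn = ΔP/|∂P/∂n| = 800 Pa / 4.43×10⁻³ Pa/m = 180606 m ≈ 181 km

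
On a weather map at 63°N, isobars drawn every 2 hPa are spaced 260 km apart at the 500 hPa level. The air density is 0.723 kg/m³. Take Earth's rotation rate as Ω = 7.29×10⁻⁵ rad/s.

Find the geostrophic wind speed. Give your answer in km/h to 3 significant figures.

29.5 km/h

Coriolis parameter at 63°N:
f = 2Ω sin φ = 2 × 7.29×10⁻⁵ × sin 63° = 1.30×10⁻⁴ s⁻¹
Pressure gradient: |∂P/∂n| = 200 Pa / 260000 m = 7.69×10⁻⁴ Pa/m
Geostrophic balance (pressure-gradient force = Coriolis force):
V_g = (1/(fρ)) |∂P/∂n| = 7.69×10⁻⁴ / (1.30×10⁻⁴ × 0.723) = 8.19 m/s
Converting: 8.19 m/s × 3.6 = 29.5 km/h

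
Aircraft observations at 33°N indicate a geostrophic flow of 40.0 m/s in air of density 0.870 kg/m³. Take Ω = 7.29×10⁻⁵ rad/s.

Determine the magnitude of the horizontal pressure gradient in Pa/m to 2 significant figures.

Coriolis parameter at 33°N:
f = 2Ω sin φ = 2 × 7.29×10⁻⁵ × sin 33° = 7.94×10⁻⁵ s⁻¹
Geostrophic balance rearranged: |∂P/∂n| = f ρ V_g
|∂P/∂n| = 7.94×10⁻⁵ × 0.870 × 40.0 = 2.76×10⁻³ Pa/m

2.8×10⁻³ Pa/m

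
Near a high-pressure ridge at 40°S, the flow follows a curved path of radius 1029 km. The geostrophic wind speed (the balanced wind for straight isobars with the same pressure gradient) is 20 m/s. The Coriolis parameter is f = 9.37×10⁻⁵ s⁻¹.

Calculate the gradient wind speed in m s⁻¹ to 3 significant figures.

Around a high, pressure-gradient force acts outward with centrifugal, so Coriolis balances both:
fV = (1/ρ)|∂P/∂n| + V²/R  →  V² − fR·V + fR·V_g = 0
With fR = 9.37×10⁻⁵ × 1029×10³ m = 96.4 m/s:
V = [fR − √((fR)² − 4 fR V_g)]/2 = [96.4 − √(96.4² − 4×96.4×20)]/2 = 28.3 m/s
Supergeostrophic (V > V_g = 20 m/s), as expected around a high.

28.3 m s⁻¹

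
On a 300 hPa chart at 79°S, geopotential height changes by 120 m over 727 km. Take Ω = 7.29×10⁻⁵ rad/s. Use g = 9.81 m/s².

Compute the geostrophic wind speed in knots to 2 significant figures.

Coriolis parameter at 79°S:
f = 2Ω sin φ = 2 × 7.29×10⁻⁵ × sin 79° = 1.43×10⁻⁴ s⁻¹
Height gradient: |∂Z/∂n| = 120 m / 727000 m = 1.65×10⁻⁴
On a pressure surface, geostrophic balance gives V_g = (g/f)|∂Z/∂n|:
V_g = 9.81 × 1.65×10⁻⁴ / 1.43×10⁻⁴ = 11.3 m/s
Converting: 11.3 m/s × 1.944 = 22 knots

22 knots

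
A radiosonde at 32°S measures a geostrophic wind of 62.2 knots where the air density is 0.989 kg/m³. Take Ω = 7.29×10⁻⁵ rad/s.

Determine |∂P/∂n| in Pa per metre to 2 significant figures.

2.4×10⁻³ Pa/m

Coriolis parameter at 32°S:
f = 2Ω sin φ = 2 × 7.29×10⁻⁵ × sin 32° = 7.73×10⁻⁵ s⁻¹
Wind speed in SI: 62.2 knots = 32.0 m/s
Geostrophic balance rearranged: |∂P/∂n| = f ρ V_g
|∂P/∂n| = 7.73×10⁻⁵ × 0.989 × 32.0 = 2.45×10⁻³ Pa/m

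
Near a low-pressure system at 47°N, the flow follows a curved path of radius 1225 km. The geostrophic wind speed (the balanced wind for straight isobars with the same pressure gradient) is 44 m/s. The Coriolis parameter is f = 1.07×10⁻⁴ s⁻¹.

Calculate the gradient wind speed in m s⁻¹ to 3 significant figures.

34.8 m s⁻¹

Around a low, centrifugal force acts outward with Coriolis, so pressure-gradient force balances both:
(1/ρ)|∂P/∂n| = fV + V²/R  →  V² + fR·V − fR·V_g = 0
With fR = 1.07×10⁻⁴ × 1225×10³ m = 131 m/s:
V = [−fR + √((fR)² + 4 fR V_g)]/2 = [−131 + √(131² + 4×131×44)]/2 = 34.8 m/s
Subgeostrophic (V < V_g = 44 m/s), as expected around a low.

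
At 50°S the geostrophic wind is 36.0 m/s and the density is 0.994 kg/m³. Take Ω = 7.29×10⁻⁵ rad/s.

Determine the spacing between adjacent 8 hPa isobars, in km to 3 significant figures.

200 km

Coriolis parameter at 50°S:
f = 2Ω sin φ = 2 × 7.29×10⁻⁵ × sin 50° = 1.12×10⁻⁴ s⁻¹
Geostrophic balance rearranged: |∂P/∂n| = f ρ V_g
|∂P/∂n| = 1.12×10⁻⁴ × 0.994 × 36.0 = 4.00×10⁻³ Pa/m
Isobar spacing: Δn = ΔP/|∂P/∂n| = 800 Pa / 4.00×10⁻³ Pa/m = 200166 m ≈ 200 km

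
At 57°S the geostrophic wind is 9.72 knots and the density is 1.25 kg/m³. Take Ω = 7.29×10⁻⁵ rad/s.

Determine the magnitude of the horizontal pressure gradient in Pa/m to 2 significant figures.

7.6×10⁻⁴ Pa/m

Coriolis parameter at 57°S:
f = 2Ω sin φ = 2 × 7.29×10⁻⁵ × sin 57° = 1.22×10⁻⁴ s⁻¹
Wind speed in SI: 9.72 knots = 5.00 m/s
Geostrophic balance rearranged: |∂P/∂n| = f ρ V_g
|∂P/∂n| = 1.22×10⁻⁴ × 1.25 × 5.00 = 7.64×10⁻⁴ Pa/m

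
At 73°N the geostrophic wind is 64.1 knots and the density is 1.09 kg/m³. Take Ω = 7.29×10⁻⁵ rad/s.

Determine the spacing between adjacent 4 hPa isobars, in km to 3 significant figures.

Coriolis parameter at 73°N:
f = 2Ω sin φ = 2 × 7.29×10⁻⁵ × sin 73° = 1.39×10⁻⁴ s⁻¹
Wind speed in SI: 64.1 knots = 33.0 m/s
Geostrophic balance rearranged: |∂P/∂n| = f ρ V_g
|∂P/∂n| = 1.39×10⁻⁴ × 1.09 × 33.0 = 5.01×10⁻³ Pa/m
Isobar spacing: Δn = ΔP/|∂P/∂n| = 400 Pa / 5.01×10⁻³ Pa/m = 79815 m ≈ 79.8 km

79.8 km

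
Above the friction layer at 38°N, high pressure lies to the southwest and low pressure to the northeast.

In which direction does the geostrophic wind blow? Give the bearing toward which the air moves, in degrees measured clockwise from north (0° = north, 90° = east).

The pressure-gradient force points toward the northeast (bearing 045°).
Geostrophic balance: in the Northern Hemisphere the Coriolis force deflects motion to the right, so the geostrophic wind blows 90° to the right of the pressure-gradient force (low pressure on the left).
Rotating 045° by 90° clockwise gives 135° — the wind blows toward the southeast.

135°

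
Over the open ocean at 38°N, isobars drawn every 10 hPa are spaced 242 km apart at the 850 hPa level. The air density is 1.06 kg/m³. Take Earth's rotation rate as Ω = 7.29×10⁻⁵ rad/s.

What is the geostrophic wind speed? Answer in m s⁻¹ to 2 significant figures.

Coriolis parameter at 38°N:
f = 2Ω sin φ = 2 × 7.29×10⁻⁵ × sin 38° = 8.98×10⁻⁵ s⁻¹
Pressure gradient: |∂P/∂n| = 1000 Pa / 242000 m = 4.13×10⁻³ Pa/m
Geostrophic balance (pressure-gradient force = Coriolis force):
V_g = (1/(fρ)) |∂P/∂n| = 4.13×10⁻³ / (8.98×10⁻⁵ × 1.06) = 43.4 m/s

43 m s⁻¹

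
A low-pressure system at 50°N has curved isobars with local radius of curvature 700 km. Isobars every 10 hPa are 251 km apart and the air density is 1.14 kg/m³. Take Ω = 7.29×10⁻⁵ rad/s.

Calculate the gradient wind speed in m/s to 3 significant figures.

Coriolis parameter at 50°N:
f = 2Ω sin φ = 2 × 7.29×10⁻⁵ × sin 50° = 1.12×10⁻⁴ s⁻¹
Pressure gradient: |∂P/∂n| = 1000 Pa / 251000 m = 3.98×10⁻³ Pa/m
Geostrophic speed: V_g = |∂P/∂n|/(fρ) = 3.98×10⁻³/(1.12×10⁻⁴ × 1.14) = 31.3 m/s
Around a low, centrifugal force acts outward with Coriolis, so pressure-gradient force balances both:
(1/ρ)|∂P/∂n| = fV + V²/R  →  V² + fR·V − fR·V_g = 0
With fR = 1.12×10⁻⁴ × 700×10³ m = 78.2 m/s:
V = [−fR + √((fR)² + 4 fR V_g)]/2 = [−78.2 + √(78.2² + 4×78.2×31.3)]/2 = 24 m/s
Subgeostrophic (V < V_g = 31.3 m/s), as expected around a low.

24.0 m/s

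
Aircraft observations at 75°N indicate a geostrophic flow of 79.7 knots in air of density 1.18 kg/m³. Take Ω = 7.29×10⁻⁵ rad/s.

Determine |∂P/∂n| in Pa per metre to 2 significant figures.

6.8×10⁻³ Pa/m

Coriolis parameter at 75°N:
f = 2Ω sin φ = 2 × 7.29×10⁻⁵ × sin 75° = 1.41×10⁻⁴ s⁻¹
Wind speed in SI: 79.7 knots = 41.0 m/s
Geostrophic balance rearranged: |∂P/∂n| = f ρ V_g
|∂P/∂n| = 1.41×10⁻⁴ × 1.18 × 41.0 = 6.81×10⁻³ Pa/m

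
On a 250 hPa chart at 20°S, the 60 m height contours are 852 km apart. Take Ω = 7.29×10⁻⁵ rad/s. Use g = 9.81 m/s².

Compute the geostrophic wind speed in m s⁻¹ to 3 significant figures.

13.9 m s⁻¹

Coriolis parameter at 20°S:
f = 2Ω sin φ = 2 × 7.29×10⁻⁵ × sin 20° = 4.99×10⁻⁵ s⁻¹
Height gradient: |∂Z/∂n| = 60 m / 852000 m = 7.04×10⁻⁵
On a pressure surface, geostrophic balance gives V_g = (g/f)|∂Z/∂n|:
V_g = 9.81 × 7.04×10⁻⁵ / 4.99×10⁻⁵ = 13.9 m/s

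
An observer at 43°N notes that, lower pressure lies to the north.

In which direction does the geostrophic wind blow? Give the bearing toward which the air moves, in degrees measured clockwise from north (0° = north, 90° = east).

090°

The pressure-gradient force points toward the north (bearing 000°).
Geostrophic balance: in the Northern Hemisphere the Coriolis force deflects motion to the right, so the geostrophic wind blows 90° to the right of the pressure-gradient force (low pressure on the left).
Rotating 000° by 90° clockwise gives 090° — the wind blows toward the east.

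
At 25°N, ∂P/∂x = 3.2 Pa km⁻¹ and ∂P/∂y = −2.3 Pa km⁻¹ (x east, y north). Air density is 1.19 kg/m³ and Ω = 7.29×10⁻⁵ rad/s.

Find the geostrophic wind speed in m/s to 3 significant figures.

53.7 m/s

Coriolis parameter at 25°N:
f = 2Ω sin φ = 2 × 7.29×10⁻⁵ × sin 25° = 6.16×10⁻⁵ s⁻¹
Component geostrophic relations (x east, y north):
u_g = −(1/(fρ)) ∂P/∂y,  v_g = (1/(fρ)) ∂P/∂x
u_g = −(−2.3×10⁻³)/(6.16×10⁻⁵ × 1.19) = 31.4 m/s;  v_g = (3.2×10⁻³)/(6.16×10⁻⁵ × 1.19) = 43.6 m/s
|V_g| = √(u_g² + v_g²) = 53.7 m/s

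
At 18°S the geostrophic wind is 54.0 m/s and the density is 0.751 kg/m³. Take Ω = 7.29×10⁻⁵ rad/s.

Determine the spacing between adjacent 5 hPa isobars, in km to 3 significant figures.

Coriolis parameter at 18°S:
f = 2Ω sin φ = 2 × 7.29×10⁻⁵ × sin 18° = 4.51×10⁻⁵ s⁻¹
Geostrophic balance rearranged: |∂P/∂n| = f ρ V_g
|∂P/∂n| = 4.51×10⁻⁵ × 0.751 × 54.0 = 1.83×10⁻³ Pa/m
Isobar spacing: Δn = ΔP/|∂P/∂n| = 500 Pa / 1.83×10⁻³ Pa/m = 273651 m ≈ 274 km

274 km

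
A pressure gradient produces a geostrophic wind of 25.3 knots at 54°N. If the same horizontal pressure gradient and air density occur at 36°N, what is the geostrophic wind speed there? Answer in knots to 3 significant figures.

34.8 knots

With the same pressure gradient and density, V_g ∝ 1/f ∝ 1/sin φ.
V₂ = V₁ · sin φ₁ / sin φ₂ = 25.3 × sin 54° / sin 36°
V₂ = 25.3 × 0.8090/0.5878 = 34.8 knots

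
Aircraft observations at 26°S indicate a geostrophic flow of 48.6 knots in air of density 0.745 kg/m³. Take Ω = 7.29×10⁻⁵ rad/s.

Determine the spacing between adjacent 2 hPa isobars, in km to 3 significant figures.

Coriolis parameter at 26°S:
f = 2Ω sin φ = 2 × 7.29×10⁻⁵ × sin 26° = 6.39×10⁻⁵ s⁻¹
Wind speed in SI: 48.6 knots = 25.0 m/s
Geostrophic balance rearranged: |∂P/∂n| = f ρ V_g
|∂P/∂n| = 6.39×10⁻⁵ × 0.745 × 25.0 = 1.19×10⁻³ Pa/m
Isobar spacing: Δn = ΔP/|∂P/∂n| = 200 Pa / 1.19×10⁻³ Pa/m = 167996 m ≈ 168 km

168 km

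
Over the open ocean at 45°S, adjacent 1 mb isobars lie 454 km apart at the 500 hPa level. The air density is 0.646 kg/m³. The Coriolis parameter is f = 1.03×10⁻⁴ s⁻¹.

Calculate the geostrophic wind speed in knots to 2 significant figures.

6.4 knots

Pressure gradient: |∂P/∂n| = 100 Pa / 454000 m = 2.20×10⁻⁴ Pa/m
Geostrophic balance (pressure-gradient force = Coriolis force):
V_g = (1/(fρ)) |∂P/∂n| = 2.20×10⁻⁴ / (1.03×10⁻⁴ × 0.646) = 3.31 m/s
Converting: 3.31 m/s × 1.944 = 6.4 knots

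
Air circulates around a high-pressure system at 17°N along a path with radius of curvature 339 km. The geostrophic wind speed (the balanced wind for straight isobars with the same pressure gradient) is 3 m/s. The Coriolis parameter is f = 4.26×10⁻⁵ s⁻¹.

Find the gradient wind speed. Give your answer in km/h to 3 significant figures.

15.3 km/h

Around a high, pressure-gradient force acts outward with centrifugal, so Coriolis balances both:
fV = (1/ρ)|∂P/∂n| + V²/R  →  V² − fR·V + fR·V_g = 0
With fR = 4.26×10⁻⁵ × 339×10³ m = 14.4 m/s:
V = [fR − √((fR)² − 4 fR V_g)]/2 = [14.4 − √(14.4² − 4×14.4×3)]/2 = 4.25 m/s
Supergeostrophic (V > V_g = 3 m/s), as expected around a high.
Converting: 4.25 m/s × 3.6 = 15.3 km/h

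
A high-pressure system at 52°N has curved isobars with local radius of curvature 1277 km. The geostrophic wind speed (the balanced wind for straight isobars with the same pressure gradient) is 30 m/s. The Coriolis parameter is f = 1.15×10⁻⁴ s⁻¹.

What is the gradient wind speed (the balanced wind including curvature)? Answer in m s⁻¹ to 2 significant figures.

42 m s⁻¹

Around a high, pressure-gradient force acts outward with centrifugal, so Coriolis balances both:
fV = (1/ρ)|∂P/∂n| + V²/R  →  V² − fR·V + fR·V_g = 0
With fR = 1.15×10⁻⁴ × 1277×10³ m = 147 m/s:
V = [fR − √((fR)² − 4 fR V_g)]/2 = [147 − √(147² − 4×147×30)]/2 = 42 m/s
Supergeostrophic (V > V_g = 30 m/s), as expected around a high.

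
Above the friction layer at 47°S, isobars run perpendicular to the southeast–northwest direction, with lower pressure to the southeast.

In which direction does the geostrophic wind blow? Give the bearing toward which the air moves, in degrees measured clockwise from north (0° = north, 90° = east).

The pressure-gradient force points toward the southeast (bearing 135°).
Geostrophic balance: in the Southern Hemisphere the Coriolis force deflects motion to the left, so the geostrophic wind blows 90° to the left of the pressure-gradient force (low pressure on the right).
Rotating 135° by 90° counterclockwise gives 045° — the wind blows toward the northeast.

045°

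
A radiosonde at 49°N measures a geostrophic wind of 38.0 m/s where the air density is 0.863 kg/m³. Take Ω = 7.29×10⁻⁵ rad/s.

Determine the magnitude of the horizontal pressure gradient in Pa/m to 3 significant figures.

3.61×10⁻³ Pa/m

Coriolis parameter at 49°N:
f = 2Ω sin φ = 2 × 7.29×10⁻⁵ × sin 49° = 1.10×10⁻⁴ s⁻¹
Geostrophic balance rearranged: |∂P/∂n| = f ρ V_g
|∂P/∂n| = 1.10×10⁻⁴ × 0.863 × 38.0 = 3.61×10⁻³ Pa/m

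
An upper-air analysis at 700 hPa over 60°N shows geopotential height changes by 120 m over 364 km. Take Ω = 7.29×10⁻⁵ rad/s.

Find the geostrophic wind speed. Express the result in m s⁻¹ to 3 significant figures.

25.6 m s⁻¹

Coriolis parameter at 60°N:
f = 2Ω sin φ = 2 × 7.29×10⁻⁵ × sin 60° = 1.26×10⁻⁴ s⁻¹
Height gradient: |∂Z/∂n| = 120 m / 364000 m = 3.30×10⁻⁴
On a pressure surface, geostrophic balance gives V_g = (g/f)|∂Z/∂n|:
V_g = 9.81 × 3.30×10⁻⁴ / 1.26×10⁻⁴ = 25.6 m/s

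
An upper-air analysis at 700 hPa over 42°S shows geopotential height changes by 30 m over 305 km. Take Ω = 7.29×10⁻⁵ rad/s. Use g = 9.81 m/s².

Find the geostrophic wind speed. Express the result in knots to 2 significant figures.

19 knots

Coriolis parameter at 42°S:
f = 2Ω sin φ = 2 × 7.29×10⁻⁵ × sin 42° = 9.76×10⁻⁵ s⁻¹
Height gradient: |∂Z/∂n| = 30 m / 305000 m = 9.84×10⁻⁵
On a pressure surface, geostrophic balance gives V_g = (g/f)|∂Z/∂n|:
V_g = 9.81 × 9.84×10⁻⁵ / 9.76×10⁻⁵ = 9.89 m/s
Converting: 9.89 m/s × 1.944 = 19 knots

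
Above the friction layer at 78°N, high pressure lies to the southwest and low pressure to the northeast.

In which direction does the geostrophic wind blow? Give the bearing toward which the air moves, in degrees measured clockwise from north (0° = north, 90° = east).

135°

The pressure-gradient force points toward the northeast (bearing 045°).
Geostrophic balance: in the Northern Hemisphere the Coriolis force deflects motion to the right, so the geostrophic wind blows 90° to the right of the pressure-gradient force (low pressure on the left).
Rotating 045° by 90° clockwise gives 135° — the wind blows toward the southeast.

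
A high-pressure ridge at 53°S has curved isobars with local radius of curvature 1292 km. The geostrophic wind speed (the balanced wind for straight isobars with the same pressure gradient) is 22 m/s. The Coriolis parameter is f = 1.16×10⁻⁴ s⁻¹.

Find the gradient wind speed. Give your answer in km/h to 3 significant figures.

96.4 km/h

Around a high, pressure-gradient force acts outward with centrifugal, so Coriolis balances both:
fV = (1/ρ)|∂P/∂n| + V²/R  →  V² − fR·V + fR·V_g = 0
With fR = 1.16×10⁻⁴ × 1292×10³ m = 150 m/s:
V = [fR − √((fR)² − 4 fR V_g)]/2 = [150 − √(150² − 4×150×22)]/2 = 26.8 m/s
Supergeostrophic (V > V_g = 22 m/s), as expected around a high.
Converting: 26.8 m/s × 3.6 = 96.4 km/h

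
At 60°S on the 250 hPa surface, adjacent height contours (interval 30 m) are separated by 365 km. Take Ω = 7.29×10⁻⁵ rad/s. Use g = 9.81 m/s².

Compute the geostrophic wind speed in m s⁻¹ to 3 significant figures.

6.39 m s⁻¹

Coriolis parameter at 60°S:
f = 2Ω sin φ = 2 × 7.29×10⁻⁵ × sin 60° = 1.26×10⁻⁴ s⁻¹
Height gradient: |∂Z/∂n| = 30 m / 365000 m = 8.22×10⁻⁵
On a pressure surface, geostrophic balance gives V_g = (g/f)|∂Z/∂n|:
V_g = 9.81 × 8.22×10⁻⁵ / 1.26×10⁻⁴ = 6.39 m/s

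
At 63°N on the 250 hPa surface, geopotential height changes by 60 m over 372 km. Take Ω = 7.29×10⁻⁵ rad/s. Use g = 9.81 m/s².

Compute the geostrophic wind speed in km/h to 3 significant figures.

43.8 km/h

Coriolis parameter at 63°N:
f = 2Ω sin φ = 2 × 7.29×10⁻⁵ × sin 63° = 1.30×10⁻⁴ s⁻¹
Height gradient: |∂Z/∂n| = 60 m / 372000 m = 1.61×10⁻⁴
On a pressure surface, geostrophic balance gives V_g = (g/f)|∂Z/∂n|:
V_g = 9.81 × 1.61×10⁻⁴ / 1.30×10⁻⁴ = 12.2 m/s
Converting: 12.2 m/s × 3.6 = 43.8 km/h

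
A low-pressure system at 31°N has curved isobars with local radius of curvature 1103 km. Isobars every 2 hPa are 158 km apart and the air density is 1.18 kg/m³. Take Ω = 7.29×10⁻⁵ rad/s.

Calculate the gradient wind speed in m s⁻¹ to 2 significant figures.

Coriolis parameter at 31°N:
f = 2Ω sin φ = 2 × 7.29×10⁻⁵ × sin 31° = 7.51×10⁻⁵ s⁻¹
Pressure gradient: |∂P/∂n| = 200 Pa / 158000 m = 1.27×10⁻³ Pa/m
Geostrophic speed: V_g = |∂P/∂n|/(fρ) = 1.27×10⁻³/(7.51×10⁻⁵ × 1.18) = 14.3 m/s
Around a low, centrifugal force acts outward with Coriolis, so pressure-gradient force balances both:
(1/ρ)|∂P/∂n| = fV + V²/R  →  V² + fR·V − fR·V_g = 0
With fR = 7.51×10⁻⁵ × 1103×10³ m = 82.8 m/s:
V = [−fR + √((fR)² + 4 fR V_g)]/2 = [−82.8 + √(82.8² + 4×82.8×14.3)]/2 = 12.4 m/s
Subgeostrophic (V < V_g = 14.3 m/s), as expected around a low.

12 m s⁻¹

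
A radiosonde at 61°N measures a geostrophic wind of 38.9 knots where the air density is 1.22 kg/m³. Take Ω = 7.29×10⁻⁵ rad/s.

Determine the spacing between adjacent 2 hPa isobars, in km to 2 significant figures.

Coriolis parameter at 61°N:
f = 2Ω sin φ = 2 × 7.29×10⁻⁵ × sin 61° = 1.28×10⁻⁴ s⁻¹
Wind speed in SI: 38.9 knots = 20.0 m/s
Geostrophic balance rearranged: |∂P/∂n| = f ρ V_g
|∂P/∂n| = 1.28×10⁻⁴ × 1.22 × 20.0 = 3.11×10⁻³ Pa/m
Isobar spacing: Δn = ΔP/|∂P/∂n| = 200 Pa / 3.11×10⁻³ Pa/m = 64240 m ≈ 64 km

64 km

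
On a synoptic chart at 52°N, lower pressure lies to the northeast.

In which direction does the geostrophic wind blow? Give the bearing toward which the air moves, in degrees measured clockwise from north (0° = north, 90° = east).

135°

The pressure-gradient force points toward the northeast (bearing 045°).
Geostrophic balance: in the Northern Hemisphere the Coriolis force deflects motion to the right, so the geostrophic wind blows 90° to the right of the pressure-gradient force (low pressure on the left).
Rotating 045° by 90° clockwise gives 135° — the wind blows toward the southeast.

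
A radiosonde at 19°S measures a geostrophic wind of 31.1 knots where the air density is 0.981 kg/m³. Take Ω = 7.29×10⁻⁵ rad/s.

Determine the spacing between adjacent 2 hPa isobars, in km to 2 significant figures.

Coriolis parameter at 19°S:
f = 2Ω sin φ = 2 × 7.29×10⁻⁵ × sin 19° = 4.75×10⁻⁵ s⁻¹
Wind speed in SI: 31.1 knots = 16.0 m/s
Geostrophic balance rearranged: |∂P/∂n| = f ρ V_g
|∂P/∂n| = 4.75×10⁻⁵ × 0.981 × 16.0 = 7.45×10⁻⁴ Pa/m
Isobar spacing: Δn = ΔP/|∂P/∂n| = 200 Pa / 7.45×10⁻⁴ Pa/m = 268450 m ≈ 270 km

270 km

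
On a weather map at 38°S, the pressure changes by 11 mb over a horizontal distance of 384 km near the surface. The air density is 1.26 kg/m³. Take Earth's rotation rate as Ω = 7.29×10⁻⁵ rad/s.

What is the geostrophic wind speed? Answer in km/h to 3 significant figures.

91.2 km/h

Coriolis parameter at 38°S:
f = 2Ω sin φ = 2 × 7.29×10⁻⁵ × sin 38° = 8.98×10⁻⁵ s⁻¹
Pressure gradient: |∂P/∂n| = 1100 Pa / 384000 m = 2.86×10⁻³ Pa/m
Geostrophic balance (pressure-gradient force = Coriolis force):
V_g = (1/(fρ)) |∂P/∂n| = 2.86×10⁻³ / (8.98×10⁻⁵ × 1.26) = 25.3 m/s
Converting: 25.3 m/s × 3.6 = 91.2 km/h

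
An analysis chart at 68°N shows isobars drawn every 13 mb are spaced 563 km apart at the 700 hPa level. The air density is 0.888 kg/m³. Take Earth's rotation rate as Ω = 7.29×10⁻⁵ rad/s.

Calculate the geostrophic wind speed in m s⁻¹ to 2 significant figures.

Coriolis parameter at 68°N:
f = 2Ω sin φ = 2 × 7.29×10⁻⁵ × sin 68° = 1.35×10⁻⁴ s⁻¹
Pressure gradient: |∂P/∂n| = 1300 Pa / 563000 m = 2.31×10⁻³ Pa/m
Geostrophic balance (pressure-gradient force = Coriolis force):
V_g = (1/(fρ)) |∂P/∂n| = 2.31×10⁻³ / (1.35×10⁻⁴ × 0.888) = 19.2 m/s

19 m s⁻¹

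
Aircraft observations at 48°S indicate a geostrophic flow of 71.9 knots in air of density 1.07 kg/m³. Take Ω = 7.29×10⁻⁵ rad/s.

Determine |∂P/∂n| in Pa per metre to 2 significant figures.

4.3×10⁻³ Pa/m

Coriolis parameter at 48°S:
f = 2Ω sin φ = 2 × 7.29×10⁻⁵ × sin 48° = 1.08×10⁻⁴ s⁻¹
Wind speed in SI: 71.9 knots = 37.0 m/s
Geostrophic balance rearranged: |∂P/∂n| = f ρ V_g
|∂P/∂n| = 1.08×10⁻⁴ × 1.07 × 37.0 = 4.29×10⁻³ Pa/m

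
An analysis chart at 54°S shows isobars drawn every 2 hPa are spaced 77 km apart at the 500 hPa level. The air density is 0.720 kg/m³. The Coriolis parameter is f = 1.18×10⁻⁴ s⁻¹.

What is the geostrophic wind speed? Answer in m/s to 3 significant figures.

Pressure gradient: |∂P/∂n| = 200 Pa / 77000 m = 2.60×10⁻³ Pa/m
Geostrophic balance (pressure-gradient force = Coriolis force):
V_g = (1/(fρ)) |∂P/∂n| = 2.60×10⁻³ / (1.18×10⁻⁴ × 0.720) = 30.6 m/s

30.6 m/s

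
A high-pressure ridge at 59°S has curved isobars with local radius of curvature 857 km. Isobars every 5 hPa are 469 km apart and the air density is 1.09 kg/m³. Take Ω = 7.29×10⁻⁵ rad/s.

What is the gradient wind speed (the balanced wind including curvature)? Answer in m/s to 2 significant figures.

8.5 m/s

Coriolis parameter at 59°S:
f = 2Ω sin φ = 2 × 7.29×10⁻⁵ × sin 59° = 1.25×10⁻⁴ s⁻¹
Pressure gradient: |∂P/∂n| = 500 Pa / 469000 m = 1.07×10⁻³ Pa/m
Geostrophic speed: V_g = |∂P/∂n|/(fρ) = 1.07×10⁻³/(1.25×10⁻⁴ × 1.09) = 7.83 m/s
Around a high, pressure-gradient force acts outward with centrifugal, so Coriolis balances both:
fV = (1/ρ)|∂P/∂n| + V²/R  →  V² − fR·V + fR·V_g = 0
With fR = 1.25×10⁻⁴ × 857×10³ m = 107 m/s:
V = [fR − √((fR)² − 4 fR V_g)]/2 = [107 − √(107² − 4×107×7.83)]/2 = 8.5 m/s
Supergeostrophic (V > V_g = 7.83 m/s), as expected around a high.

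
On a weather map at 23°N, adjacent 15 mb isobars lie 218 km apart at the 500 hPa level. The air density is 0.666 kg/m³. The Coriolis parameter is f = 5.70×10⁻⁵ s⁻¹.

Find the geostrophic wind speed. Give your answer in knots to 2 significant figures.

350 knots

Pressure gradient: |∂P/∂n| = 1500 Pa / 218000 m = 6.88×10⁻³ Pa/m
Geostrophic balance (pressure-gradient force = Coriolis force):
V_g = (1/(fρ)) |∂P/∂n| = 6.88×10⁻³ / (5.70×10⁻⁵ × 0.666) = 181 m/s
Converting: 181 m/s × 1.944 = 350 knots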